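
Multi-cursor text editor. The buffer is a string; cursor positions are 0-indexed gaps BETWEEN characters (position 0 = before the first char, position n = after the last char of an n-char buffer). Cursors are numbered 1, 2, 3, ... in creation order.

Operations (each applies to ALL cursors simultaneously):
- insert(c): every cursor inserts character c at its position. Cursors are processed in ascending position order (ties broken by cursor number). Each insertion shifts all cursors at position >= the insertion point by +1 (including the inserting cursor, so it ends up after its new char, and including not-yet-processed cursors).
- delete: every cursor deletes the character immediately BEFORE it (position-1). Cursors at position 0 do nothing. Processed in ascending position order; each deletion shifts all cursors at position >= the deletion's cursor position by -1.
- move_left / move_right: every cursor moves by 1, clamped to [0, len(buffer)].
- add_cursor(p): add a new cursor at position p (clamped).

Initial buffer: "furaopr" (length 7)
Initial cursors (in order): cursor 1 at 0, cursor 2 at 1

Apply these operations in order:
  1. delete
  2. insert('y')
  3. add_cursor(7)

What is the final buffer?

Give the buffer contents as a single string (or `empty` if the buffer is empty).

Answer: yyuraopr

Derivation:
After op 1 (delete): buffer="uraopr" (len 6), cursors c1@0 c2@0, authorship ......
After op 2 (insert('y')): buffer="yyuraopr" (len 8), cursors c1@2 c2@2, authorship 12......
After op 3 (add_cursor(7)): buffer="yyuraopr" (len 8), cursors c1@2 c2@2 c3@7, authorship 12......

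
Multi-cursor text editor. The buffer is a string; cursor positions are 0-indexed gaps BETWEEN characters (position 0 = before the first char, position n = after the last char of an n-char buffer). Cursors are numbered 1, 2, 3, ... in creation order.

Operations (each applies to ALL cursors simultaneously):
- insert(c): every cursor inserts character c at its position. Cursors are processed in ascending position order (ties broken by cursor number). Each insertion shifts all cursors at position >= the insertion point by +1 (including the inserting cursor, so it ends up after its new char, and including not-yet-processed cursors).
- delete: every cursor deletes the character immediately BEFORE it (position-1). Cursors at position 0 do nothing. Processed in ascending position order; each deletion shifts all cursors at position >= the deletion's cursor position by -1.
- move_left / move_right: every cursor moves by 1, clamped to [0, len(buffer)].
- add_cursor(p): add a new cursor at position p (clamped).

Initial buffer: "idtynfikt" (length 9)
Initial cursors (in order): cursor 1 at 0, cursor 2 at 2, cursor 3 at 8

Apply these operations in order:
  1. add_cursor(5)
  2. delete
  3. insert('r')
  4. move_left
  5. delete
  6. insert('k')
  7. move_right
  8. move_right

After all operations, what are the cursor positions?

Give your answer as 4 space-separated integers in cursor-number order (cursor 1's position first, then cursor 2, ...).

Answer: 3 5 11 8

Derivation:
After op 1 (add_cursor(5)): buffer="idtynfikt" (len 9), cursors c1@0 c2@2 c4@5 c3@8, authorship .........
After op 2 (delete): buffer="ityfit" (len 6), cursors c1@0 c2@1 c4@3 c3@5, authorship ......
After op 3 (insert('r')): buffer="rirtyrfirt" (len 10), cursors c1@1 c2@3 c4@6 c3@9, authorship 1.2..4..3.
After op 4 (move_left): buffer="rirtyrfirt" (len 10), cursors c1@0 c2@2 c4@5 c3@8, authorship 1.2..4..3.
After op 5 (delete): buffer="rrtrfrt" (len 7), cursors c1@0 c2@1 c4@3 c3@5, authorship 12.4.3.
After op 6 (insert('k')): buffer="krkrtkrfkrt" (len 11), cursors c1@1 c2@3 c4@6 c3@9, authorship 1122.44.33.
After op 7 (move_right): buffer="krkrtkrfkrt" (len 11), cursors c1@2 c2@4 c4@7 c3@10, authorship 1122.44.33.
After op 8 (move_right): buffer="krkrtkrfkrt" (len 11), cursors c1@3 c2@5 c4@8 c3@11, authorship 1122.44.33.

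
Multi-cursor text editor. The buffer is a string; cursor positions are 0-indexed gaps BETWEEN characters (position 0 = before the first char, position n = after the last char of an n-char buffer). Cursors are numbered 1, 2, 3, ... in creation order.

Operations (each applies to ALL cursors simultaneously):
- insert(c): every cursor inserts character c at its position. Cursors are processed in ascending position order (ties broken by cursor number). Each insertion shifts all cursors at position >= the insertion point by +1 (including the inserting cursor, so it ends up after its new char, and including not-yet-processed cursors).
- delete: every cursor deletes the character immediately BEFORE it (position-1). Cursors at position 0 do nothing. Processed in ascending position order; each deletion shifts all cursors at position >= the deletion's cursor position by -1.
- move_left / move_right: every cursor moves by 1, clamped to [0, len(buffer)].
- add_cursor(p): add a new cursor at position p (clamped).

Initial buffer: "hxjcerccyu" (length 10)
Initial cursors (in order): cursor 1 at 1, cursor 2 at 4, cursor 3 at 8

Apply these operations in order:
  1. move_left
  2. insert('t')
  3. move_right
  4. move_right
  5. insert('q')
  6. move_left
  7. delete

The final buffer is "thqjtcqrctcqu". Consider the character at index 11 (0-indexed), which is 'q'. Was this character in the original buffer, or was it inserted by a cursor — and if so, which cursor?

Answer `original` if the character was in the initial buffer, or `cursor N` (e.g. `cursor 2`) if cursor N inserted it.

Answer: cursor 3

Derivation:
After op 1 (move_left): buffer="hxjcerccyu" (len 10), cursors c1@0 c2@3 c3@7, authorship ..........
After op 2 (insert('t')): buffer="thxjtcerctcyu" (len 13), cursors c1@1 c2@5 c3@10, authorship 1...2....3...
After op 3 (move_right): buffer="thxjtcerctcyu" (len 13), cursors c1@2 c2@6 c3@11, authorship 1...2....3...
After op 4 (move_right): buffer="thxjtcerctcyu" (len 13), cursors c1@3 c2@7 c3@12, authorship 1...2....3...
After op 5 (insert('q')): buffer="thxqjtceqrctcyqu" (len 16), cursors c1@4 c2@9 c3@15, authorship 1..1.2..2..3..3.
After op 6 (move_left): buffer="thxqjtceqrctcyqu" (len 16), cursors c1@3 c2@8 c3@14, authorship 1..1.2..2..3..3.
After op 7 (delete): buffer="thqjtcqrctcqu" (len 13), cursors c1@2 c2@6 c3@11, authorship 1.1.2.2..3.3.
Authorship (.=original, N=cursor N): 1 . 1 . 2 . 2 . . 3 . 3 .
Index 11: author = 3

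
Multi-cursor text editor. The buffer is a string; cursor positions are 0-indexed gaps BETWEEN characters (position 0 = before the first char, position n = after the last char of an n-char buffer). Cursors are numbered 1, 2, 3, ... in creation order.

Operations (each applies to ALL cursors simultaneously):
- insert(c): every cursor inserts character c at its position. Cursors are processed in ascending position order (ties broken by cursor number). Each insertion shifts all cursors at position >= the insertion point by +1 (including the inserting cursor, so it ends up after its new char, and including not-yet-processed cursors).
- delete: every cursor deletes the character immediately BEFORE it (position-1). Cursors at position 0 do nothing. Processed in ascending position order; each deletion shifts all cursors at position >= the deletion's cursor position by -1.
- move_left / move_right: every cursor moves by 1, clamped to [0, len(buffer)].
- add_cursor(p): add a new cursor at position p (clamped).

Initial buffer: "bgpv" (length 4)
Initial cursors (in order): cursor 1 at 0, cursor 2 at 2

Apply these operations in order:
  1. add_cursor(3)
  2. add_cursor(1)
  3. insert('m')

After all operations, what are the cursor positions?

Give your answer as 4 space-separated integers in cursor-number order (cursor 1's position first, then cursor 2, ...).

Answer: 1 5 7 3

Derivation:
After op 1 (add_cursor(3)): buffer="bgpv" (len 4), cursors c1@0 c2@2 c3@3, authorship ....
After op 2 (add_cursor(1)): buffer="bgpv" (len 4), cursors c1@0 c4@1 c2@2 c3@3, authorship ....
After op 3 (insert('m')): buffer="mbmgmpmv" (len 8), cursors c1@1 c4@3 c2@5 c3@7, authorship 1.4.2.3.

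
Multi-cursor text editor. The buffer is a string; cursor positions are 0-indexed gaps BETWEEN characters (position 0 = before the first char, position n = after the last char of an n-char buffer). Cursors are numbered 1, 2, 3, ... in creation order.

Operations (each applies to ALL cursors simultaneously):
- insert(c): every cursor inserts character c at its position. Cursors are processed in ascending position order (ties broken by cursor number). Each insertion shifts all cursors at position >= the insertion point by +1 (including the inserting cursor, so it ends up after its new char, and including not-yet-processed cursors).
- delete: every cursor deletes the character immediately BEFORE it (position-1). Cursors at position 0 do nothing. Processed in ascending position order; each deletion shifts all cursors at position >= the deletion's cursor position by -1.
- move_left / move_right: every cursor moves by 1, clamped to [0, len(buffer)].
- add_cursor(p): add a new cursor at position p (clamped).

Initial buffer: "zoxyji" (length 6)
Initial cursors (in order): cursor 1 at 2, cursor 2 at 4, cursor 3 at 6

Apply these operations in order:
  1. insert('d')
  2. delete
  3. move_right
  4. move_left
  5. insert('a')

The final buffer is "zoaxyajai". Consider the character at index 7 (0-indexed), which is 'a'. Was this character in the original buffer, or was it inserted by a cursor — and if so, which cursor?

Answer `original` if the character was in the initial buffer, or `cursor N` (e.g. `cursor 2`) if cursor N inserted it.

After op 1 (insert('d')): buffer="zodxydjid" (len 9), cursors c1@3 c2@6 c3@9, authorship ..1..2..3
After op 2 (delete): buffer="zoxyji" (len 6), cursors c1@2 c2@4 c3@6, authorship ......
After op 3 (move_right): buffer="zoxyji" (len 6), cursors c1@3 c2@5 c3@6, authorship ......
After op 4 (move_left): buffer="zoxyji" (len 6), cursors c1@2 c2@4 c3@5, authorship ......
After op 5 (insert('a')): buffer="zoaxyajai" (len 9), cursors c1@3 c2@6 c3@8, authorship ..1..2.3.
Authorship (.=original, N=cursor N): . . 1 . . 2 . 3 .
Index 7: author = 3

Answer: cursor 3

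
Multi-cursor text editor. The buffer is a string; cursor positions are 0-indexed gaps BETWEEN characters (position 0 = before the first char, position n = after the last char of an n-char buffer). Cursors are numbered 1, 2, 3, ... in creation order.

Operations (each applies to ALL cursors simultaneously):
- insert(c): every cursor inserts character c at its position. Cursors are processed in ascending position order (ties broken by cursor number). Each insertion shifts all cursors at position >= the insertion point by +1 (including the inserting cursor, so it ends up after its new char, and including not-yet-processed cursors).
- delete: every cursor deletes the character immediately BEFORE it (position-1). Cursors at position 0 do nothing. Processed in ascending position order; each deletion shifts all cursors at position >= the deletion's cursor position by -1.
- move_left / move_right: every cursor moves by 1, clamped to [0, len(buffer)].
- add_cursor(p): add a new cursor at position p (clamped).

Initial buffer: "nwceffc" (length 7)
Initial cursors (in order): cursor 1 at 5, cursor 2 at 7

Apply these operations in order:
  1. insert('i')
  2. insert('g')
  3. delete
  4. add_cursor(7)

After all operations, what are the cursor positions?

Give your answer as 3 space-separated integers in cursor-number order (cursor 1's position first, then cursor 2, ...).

After op 1 (insert('i')): buffer="nwcefifci" (len 9), cursors c1@6 c2@9, authorship .....1..2
After op 2 (insert('g')): buffer="nwcefigfcig" (len 11), cursors c1@7 c2@11, authorship .....11..22
After op 3 (delete): buffer="nwcefifci" (len 9), cursors c1@6 c2@9, authorship .....1..2
After op 4 (add_cursor(7)): buffer="nwcefifci" (len 9), cursors c1@6 c3@7 c2@9, authorship .....1..2

Answer: 6 9 7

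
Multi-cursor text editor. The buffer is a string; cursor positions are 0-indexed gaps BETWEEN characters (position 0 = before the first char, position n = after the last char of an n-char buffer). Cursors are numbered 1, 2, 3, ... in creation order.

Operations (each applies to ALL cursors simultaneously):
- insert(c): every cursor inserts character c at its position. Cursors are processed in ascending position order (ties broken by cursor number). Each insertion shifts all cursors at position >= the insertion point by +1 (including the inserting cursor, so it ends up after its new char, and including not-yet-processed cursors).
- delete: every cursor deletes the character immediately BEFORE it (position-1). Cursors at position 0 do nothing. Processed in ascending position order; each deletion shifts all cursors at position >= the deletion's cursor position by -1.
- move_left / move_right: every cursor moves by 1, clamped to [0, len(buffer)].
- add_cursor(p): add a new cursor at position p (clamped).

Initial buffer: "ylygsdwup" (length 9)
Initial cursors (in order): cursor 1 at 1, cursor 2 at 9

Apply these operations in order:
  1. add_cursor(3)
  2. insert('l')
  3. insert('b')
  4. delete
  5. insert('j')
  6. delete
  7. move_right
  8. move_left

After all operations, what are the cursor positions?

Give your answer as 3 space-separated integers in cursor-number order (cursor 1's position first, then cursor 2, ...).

After op 1 (add_cursor(3)): buffer="ylygsdwup" (len 9), cursors c1@1 c3@3 c2@9, authorship .........
After op 2 (insert('l')): buffer="yllylgsdwupl" (len 12), cursors c1@2 c3@5 c2@12, authorship .1..3......2
After op 3 (insert('b')): buffer="ylblylbgsdwuplb" (len 15), cursors c1@3 c3@7 c2@15, authorship .11..33......22
After op 4 (delete): buffer="yllylgsdwupl" (len 12), cursors c1@2 c3@5 c2@12, authorship .1..3......2
After op 5 (insert('j')): buffer="yljlyljgsdwuplj" (len 15), cursors c1@3 c3@7 c2@15, authorship .11..33......22
After op 6 (delete): buffer="yllylgsdwupl" (len 12), cursors c1@2 c3@5 c2@12, authorship .1..3......2
After op 7 (move_right): buffer="yllylgsdwupl" (len 12), cursors c1@3 c3@6 c2@12, authorship .1..3......2
After op 8 (move_left): buffer="yllylgsdwupl" (len 12), cursors c1@2 c3@5 c2@11, authorship .1..3......2

Answer: 2 11 5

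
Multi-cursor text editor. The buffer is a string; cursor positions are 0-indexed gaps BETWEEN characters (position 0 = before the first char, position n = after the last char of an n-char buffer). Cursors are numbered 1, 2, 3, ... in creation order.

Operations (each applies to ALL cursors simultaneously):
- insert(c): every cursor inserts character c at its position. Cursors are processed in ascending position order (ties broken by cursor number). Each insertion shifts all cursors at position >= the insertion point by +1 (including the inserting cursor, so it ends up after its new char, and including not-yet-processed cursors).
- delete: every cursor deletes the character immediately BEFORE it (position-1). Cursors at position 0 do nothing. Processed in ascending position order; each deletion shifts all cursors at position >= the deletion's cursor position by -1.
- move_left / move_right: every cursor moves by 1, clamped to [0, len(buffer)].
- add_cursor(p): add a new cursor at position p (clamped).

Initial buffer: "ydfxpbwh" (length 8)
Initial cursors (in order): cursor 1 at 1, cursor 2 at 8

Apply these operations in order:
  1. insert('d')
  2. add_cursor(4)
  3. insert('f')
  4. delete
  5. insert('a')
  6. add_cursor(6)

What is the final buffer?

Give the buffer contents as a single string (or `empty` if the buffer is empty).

After op 1 (insert('d')): buffer="yddfxpbwhd" (len 10), cursors c1@2 c2@10, authorship .1.......2
After op 2 (add_cursor(4)): buffer="yddfxpbwhd" (len 10), cursors c1@2 c3@4 c2@10, authorship .1.......2
After op 3 (insert('f')): buffer="ydfdffxpbwhdf" (len 13), cursors c1@3 c3@6 c2@13, authorship .11..3.....22
After op 4 (delete): buffer="yddfxpbwhd" (len 10), cursors c1@2 c3@4 c2@10, authorship .1.......2
After op 5 (insert('a')): buffer="ydadfaxpbwhda" (len 13), cursors c1@3 c3@6 c2@13, authorship .11..3.....22
After op 6 (add_cursor(6)): buffer="ydadfaxpbwhda" (len 13), cursors c1@3 c3@6 c4@6 c2@13, authorship .11..3.....22

Answer: ydadfaxpbwhda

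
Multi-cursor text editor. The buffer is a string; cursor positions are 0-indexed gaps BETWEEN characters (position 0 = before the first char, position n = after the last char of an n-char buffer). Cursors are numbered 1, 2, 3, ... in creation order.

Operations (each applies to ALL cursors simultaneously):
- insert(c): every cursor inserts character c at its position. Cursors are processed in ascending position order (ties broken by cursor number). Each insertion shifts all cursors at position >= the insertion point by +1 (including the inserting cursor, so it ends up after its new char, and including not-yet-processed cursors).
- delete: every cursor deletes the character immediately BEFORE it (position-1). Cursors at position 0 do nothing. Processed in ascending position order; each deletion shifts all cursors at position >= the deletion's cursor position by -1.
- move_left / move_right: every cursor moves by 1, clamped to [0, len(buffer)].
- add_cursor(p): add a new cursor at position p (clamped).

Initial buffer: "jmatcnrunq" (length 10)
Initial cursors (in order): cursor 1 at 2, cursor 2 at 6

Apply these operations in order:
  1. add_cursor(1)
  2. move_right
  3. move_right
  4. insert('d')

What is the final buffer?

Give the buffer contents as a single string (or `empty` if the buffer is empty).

Answer: jmadtdcnrudnq

Derivation:
After op 1 (add_cursor(1)): buffer="jmatcnrunq" (len 10), cursors c3@1 c1@2 c2@6, authorship ..........
After op 2 (move_right): buffer="jmatcnrunq" (len 10), cursors c3@2 c1@3 c2@7, authorship ..........
After op 3 (move_right): buffer="jmatcnrunq" (len 10), cursors c3@3 c1@4 c2@8, authorship ..........
After op 4 (insert('d')): buffer="jmadtdcnrudnq" (len 13), cursors c3@4 c1@6 c2@11, authorship ...3.1....2..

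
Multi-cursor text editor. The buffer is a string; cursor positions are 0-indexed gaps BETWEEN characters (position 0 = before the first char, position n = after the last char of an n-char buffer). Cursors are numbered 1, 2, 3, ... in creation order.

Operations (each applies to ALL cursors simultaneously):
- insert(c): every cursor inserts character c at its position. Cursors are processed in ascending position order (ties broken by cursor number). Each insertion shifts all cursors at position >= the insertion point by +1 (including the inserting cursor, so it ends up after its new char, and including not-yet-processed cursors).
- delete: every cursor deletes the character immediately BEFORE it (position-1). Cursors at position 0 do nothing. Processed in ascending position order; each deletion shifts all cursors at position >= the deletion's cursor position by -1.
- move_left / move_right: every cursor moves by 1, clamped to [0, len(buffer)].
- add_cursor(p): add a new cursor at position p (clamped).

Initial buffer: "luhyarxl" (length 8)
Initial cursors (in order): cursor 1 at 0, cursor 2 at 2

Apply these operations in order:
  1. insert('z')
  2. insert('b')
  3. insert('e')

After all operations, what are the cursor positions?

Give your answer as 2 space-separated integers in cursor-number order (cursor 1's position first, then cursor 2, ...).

After op 1 (insert('z')): buffer="zluzhyarxl" (len 10), cursors c1@1 c2@4, authorship 1..2......
After op 2 (insert('b')): buffer="zbluzbhyarxl" (len 12), cursors c1@2 c2@6, authorship 11..22......
After op 3 (insert('e')): buffer="zbeluzbehyarxl" (len 14), cursors c1@3 c2@8, authorship 111..222......

Answer: 3 8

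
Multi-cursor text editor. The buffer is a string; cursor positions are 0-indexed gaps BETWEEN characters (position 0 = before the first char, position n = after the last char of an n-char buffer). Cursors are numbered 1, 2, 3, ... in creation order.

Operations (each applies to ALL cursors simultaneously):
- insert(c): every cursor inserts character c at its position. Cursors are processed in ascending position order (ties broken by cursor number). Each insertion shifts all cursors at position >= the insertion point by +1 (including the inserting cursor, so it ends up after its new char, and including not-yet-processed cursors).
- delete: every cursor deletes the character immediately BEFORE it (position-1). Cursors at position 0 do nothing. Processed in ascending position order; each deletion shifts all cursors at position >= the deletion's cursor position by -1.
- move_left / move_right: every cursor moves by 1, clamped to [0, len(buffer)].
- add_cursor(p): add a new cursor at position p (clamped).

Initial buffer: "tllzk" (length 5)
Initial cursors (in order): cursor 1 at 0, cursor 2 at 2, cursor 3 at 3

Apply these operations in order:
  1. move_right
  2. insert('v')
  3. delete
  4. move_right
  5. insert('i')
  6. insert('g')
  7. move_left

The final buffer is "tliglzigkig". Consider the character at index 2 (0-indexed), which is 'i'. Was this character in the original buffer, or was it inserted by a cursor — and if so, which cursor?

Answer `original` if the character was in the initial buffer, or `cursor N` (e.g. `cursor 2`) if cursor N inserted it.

After op 1 (move_right): buffer="tllzk" (len 5), cursors c1@1 c2@3 c3@4, authorship .....
After op 2 (insert('v')): buffer="tvllvzvk" (len 8), cursors c1@2 c2@5 c3@7, authorship .1..2.3.
After op 3 (delete): buffer="tllzk" (len 5), cursors c1@1 c2@3 c3@4, authorship .....
After op 4 (move_right): buffer="tllzk" (len 5), cursors c1@2 c2@4 c3@5, authorship .....
After op 5 (insert('i')): buffer="tlilziki" (len 8), cursors c1@3 c2@6 c3@8, authorship ..1..2.3
After op 6 (insert('g')): buffer="tliglzigkig" (len 11), cursors c1@4 c2@8 c3@11, authorship ..11..22.33
After op 7 (move_left): buffer="tliglzigkig" (len 11), cursors c1@3 c2@7 c3@10, authorship ..11..22.33
Authorship (.=original, N=cursor N): . . 1 1 . . 2 2 . 3 3
Index 2: author = 1

Answer: cursor 1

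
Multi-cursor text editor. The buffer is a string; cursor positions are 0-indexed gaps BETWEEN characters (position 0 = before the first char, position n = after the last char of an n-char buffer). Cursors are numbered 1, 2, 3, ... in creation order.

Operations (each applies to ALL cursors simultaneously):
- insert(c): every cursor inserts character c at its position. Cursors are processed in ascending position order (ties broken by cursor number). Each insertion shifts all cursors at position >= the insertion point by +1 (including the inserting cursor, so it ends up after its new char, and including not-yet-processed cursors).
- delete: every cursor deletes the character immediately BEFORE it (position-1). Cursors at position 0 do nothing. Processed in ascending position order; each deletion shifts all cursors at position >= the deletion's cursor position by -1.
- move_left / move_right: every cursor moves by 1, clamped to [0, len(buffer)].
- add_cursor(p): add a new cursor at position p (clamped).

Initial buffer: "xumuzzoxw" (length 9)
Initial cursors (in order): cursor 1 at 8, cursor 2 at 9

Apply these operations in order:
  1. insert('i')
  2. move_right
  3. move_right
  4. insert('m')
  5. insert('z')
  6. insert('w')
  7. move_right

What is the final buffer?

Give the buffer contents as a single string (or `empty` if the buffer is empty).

After op 1 (insert('i')): buffer="xumuzzoxiwi" (len 11), cursors c1@9 c2@11, authorship ........1.2
After op 2 (move_right): buffer="xumuzzoxiwi" (len 11), cursors c1@10 c2@11, authorship ........1.2
After op 3 (move_right): buffer="xumuzzoxiwi" (len 11), cursors c1@11 c2@11, authorship ........1.2
After op 4 (insert('m')): buffer="xumuzzoxiwimm" (len 13), cursors c1@13 c2@13, authorship ........1.212
After op 5 (insert('z')): buffer="xumuzzoxiwimmzz" (len 15), cursors c1@15 c2@15, authorship ........1.21212
After op 6 (insert('w')): buffer="xumuzzoxiwimmzzww" (len 17), cursors c1@17 c2@17, authorship ........1.2121212
After op 7 (move_right): buffer="xumuzzoxiwimmzzww" (len 17), cursors c1@17 c2@17, authorship ........1.2121212

Answer: xumuzzoxiwimmzzww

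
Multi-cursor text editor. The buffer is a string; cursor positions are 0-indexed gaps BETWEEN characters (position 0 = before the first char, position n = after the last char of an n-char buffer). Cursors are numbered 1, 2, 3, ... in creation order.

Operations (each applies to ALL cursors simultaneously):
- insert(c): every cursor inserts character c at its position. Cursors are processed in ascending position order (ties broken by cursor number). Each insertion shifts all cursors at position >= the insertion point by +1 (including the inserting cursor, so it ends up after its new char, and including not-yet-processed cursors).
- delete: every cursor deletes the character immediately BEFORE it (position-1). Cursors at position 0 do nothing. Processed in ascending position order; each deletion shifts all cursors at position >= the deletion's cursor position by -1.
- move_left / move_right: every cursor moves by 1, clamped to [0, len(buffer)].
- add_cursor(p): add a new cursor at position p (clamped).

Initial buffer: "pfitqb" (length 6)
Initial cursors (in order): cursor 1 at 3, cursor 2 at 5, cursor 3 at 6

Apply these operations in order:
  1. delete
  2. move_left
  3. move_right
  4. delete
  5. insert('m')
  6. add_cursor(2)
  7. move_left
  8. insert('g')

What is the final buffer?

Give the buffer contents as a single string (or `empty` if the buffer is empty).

Answer: mgmgggm

Derivation:
After op 1 (delete): buffer="pft" (len 3), cursors c1@2 c2@3 c3@3, authorship ...
After op 2 (move_left): buffer="pft" (len 3), cursors c1@1 c2@2 c3@2, authorship ...
After op 3 (move_right): buffer="pft" (len 3), cursors c1@2 c2@3 c3@3, authorship ...
After op 4 (delete): buffer="" (len 0), cursors c1@0 c2@0 c3@0, authorship 
After op 5 (insert('m')): buffer="mmm" (len 3), cursors c1@3 c2@3 c3@3, authorship 123
After op 6 (add_cursor(2)): buffer="mmm" (len 3), cursors c4@2 c1@3 c2@3 c3@3, authorship 123
After op 7 (move_left): buffer="mmm" (len 3), cursors c4@1 c1@2 c2@2 c3@2, authorship 123
After op 8 (insert('g')): buffer="mgmgggm" (len 7), cursors c4@2 c1@6 c2@6 c3@6, authorship 1421233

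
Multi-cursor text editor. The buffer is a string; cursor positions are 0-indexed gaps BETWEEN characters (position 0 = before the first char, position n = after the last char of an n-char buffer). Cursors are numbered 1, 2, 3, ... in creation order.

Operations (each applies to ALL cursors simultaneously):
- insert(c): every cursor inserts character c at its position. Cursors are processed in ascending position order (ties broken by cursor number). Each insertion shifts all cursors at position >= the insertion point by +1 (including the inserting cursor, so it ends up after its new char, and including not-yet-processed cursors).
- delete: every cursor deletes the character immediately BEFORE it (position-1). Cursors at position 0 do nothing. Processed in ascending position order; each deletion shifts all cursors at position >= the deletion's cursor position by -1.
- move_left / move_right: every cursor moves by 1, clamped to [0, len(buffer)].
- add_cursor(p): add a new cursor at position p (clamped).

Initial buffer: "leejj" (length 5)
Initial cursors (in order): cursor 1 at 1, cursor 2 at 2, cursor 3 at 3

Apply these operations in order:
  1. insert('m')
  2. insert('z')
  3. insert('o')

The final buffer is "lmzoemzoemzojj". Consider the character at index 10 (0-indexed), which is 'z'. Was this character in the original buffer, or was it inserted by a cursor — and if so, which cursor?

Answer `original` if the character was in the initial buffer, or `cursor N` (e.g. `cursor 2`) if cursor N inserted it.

After op 1 (insert('m')): buffer="lmememjj" (len 8), cursors c1@2 c2@4 c3@6, authorship .1.2.3..
After op 2 (insert('z')): buffer="lmzemzemzjj" (len 11), cursors c1@3 c2@6 c3@9, authorship .11.22.33..
After op 3 (insert('o')): buffer="lmzoemzoemzojj" (len 14), cursors c1@4 c2@8 c3@12, authorship .111.222.333..
Authorship (.=original, N=cursor N): . 1 1 1 . 2 2 2 . 3 3 3 . .
Index 10: author = 3

Answer: cursor 3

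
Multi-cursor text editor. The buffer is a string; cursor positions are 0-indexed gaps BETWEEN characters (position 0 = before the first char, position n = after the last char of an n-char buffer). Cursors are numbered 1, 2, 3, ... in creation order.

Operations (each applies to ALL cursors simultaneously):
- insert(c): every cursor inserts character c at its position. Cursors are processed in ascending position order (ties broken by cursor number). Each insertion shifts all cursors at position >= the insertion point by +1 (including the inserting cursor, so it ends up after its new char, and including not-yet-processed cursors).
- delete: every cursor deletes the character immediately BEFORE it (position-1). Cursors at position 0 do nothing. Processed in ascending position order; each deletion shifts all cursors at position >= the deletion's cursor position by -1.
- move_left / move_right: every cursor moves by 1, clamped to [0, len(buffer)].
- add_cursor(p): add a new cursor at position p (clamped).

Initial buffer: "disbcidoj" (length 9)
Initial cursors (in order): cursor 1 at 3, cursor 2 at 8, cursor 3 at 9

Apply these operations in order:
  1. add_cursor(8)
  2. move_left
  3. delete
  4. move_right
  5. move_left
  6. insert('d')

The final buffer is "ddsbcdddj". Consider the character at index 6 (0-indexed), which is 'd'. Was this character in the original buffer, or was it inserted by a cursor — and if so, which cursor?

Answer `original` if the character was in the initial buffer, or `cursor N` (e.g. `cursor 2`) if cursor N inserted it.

After op 1 (add_cursor(8)): buffer="disbcidoj" (len 9), cursors c1@3 c2@8 c4@8 c3@9, authorship .........
After op 2 (move_left): buffer="disbcidoj" (len 9), cursors c1@2 c2@7 c4@7 c3@8, authorship .........
After op 3 (delete): buffer="dsbcj" (len 5), cursors c1@1 c2@4 c3@4 c4@4, authorship .....
After op 4 (move_right): buffer="dsbcj" (len 5), cursors c1@2 c2@5 c3@5 c4@5, authorship .....
After op 5 (move_left): buffer="dsbcj" (len 5), cursors c1@1 c2@4 c3@4 c4@4, authorship .....
After op 6 (insert('d')): buffer="ddsbcdddj" (len 9), cursors c1@2 c2@8 c3@8 c4@8, authorship .1...234.
Authorship (.=original, N=cursor N): . 1 . . . 2 3 4 .
Index 6: author = 3

Answer: cursor 3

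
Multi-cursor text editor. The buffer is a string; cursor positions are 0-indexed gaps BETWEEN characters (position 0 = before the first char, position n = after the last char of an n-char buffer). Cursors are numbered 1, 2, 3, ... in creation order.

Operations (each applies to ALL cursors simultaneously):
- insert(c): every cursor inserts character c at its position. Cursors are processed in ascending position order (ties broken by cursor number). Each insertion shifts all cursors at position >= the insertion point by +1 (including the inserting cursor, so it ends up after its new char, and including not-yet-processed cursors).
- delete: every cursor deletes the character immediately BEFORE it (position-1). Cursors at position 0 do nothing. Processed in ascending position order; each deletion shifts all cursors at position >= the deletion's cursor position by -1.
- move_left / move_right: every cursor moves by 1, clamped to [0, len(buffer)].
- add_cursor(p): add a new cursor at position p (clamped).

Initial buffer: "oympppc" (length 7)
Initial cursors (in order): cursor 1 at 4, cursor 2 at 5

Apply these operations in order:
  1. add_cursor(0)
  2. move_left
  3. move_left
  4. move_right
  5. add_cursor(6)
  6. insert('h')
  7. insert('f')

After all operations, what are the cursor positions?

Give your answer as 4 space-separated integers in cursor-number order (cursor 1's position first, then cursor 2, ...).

After op 1 (add_cursor(0)): buffer="oympppc" (len 7), cursors c3@0 c1@4 c2@5, authorship .......
After op 2 (move_left): buffer="oympppc" (len 7), cursors c3@0 c1@3 c2@4, authorship .......
After op 3 (move_left): buffer="oympppc" (len 7), cursors c3@0 c1@2 c2@3, authorship .......
After op 4 (move_right): buffer="oympppc" (len 7), cursors c3@1 c1@3 c2@4, authorship .......
After op 5 (add_cursor(6)): buffer="oympppc" (len 7), cursors c3@1 c1@3 c2@4 c4@6, authorship .......
After op 6 (insert('h')): buffer="ohymhphpphc" (len 11), cursors c3@2 c1@5 c2@7 c4@10, authorship .3..1.2..4.
After op 7 (insert('f')): buffer="ohfymhfphfpphfc" (len 15), cursors c3@3 c1@7 c2@10 c4@14, authorship .33..11.22..44.

Answer: 7 10 3 14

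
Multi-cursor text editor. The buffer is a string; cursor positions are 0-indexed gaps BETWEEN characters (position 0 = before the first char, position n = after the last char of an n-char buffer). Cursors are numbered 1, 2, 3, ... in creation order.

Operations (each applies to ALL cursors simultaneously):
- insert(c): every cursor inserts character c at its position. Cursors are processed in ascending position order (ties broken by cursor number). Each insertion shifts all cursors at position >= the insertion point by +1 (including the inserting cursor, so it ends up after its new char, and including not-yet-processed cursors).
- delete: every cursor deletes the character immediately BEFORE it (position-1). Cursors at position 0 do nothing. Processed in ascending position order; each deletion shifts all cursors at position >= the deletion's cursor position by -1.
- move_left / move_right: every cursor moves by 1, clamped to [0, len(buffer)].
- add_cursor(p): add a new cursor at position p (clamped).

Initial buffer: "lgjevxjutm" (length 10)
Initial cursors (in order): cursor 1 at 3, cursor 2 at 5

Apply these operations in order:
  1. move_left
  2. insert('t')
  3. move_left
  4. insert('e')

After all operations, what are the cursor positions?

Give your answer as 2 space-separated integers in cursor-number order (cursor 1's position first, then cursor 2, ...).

Answer: 3 7

Derivation:
After op 1 (move_left): buffer="lgjevxjutm" (len 10), cursors c1@2 c2@4, authorship ..........
After op 2 (insert('t')): buffer="lgtjetvxjutm" (len 12), cursors c1@3 c2@6, authorship ..1..2......
After op 3 (move_left): buffer="lgtjetvxjutm" (len 12), cursors c1@2 c2@5, authorship ..1..2......
After op 4 (insert('e')): buffer="lgetjeetvxjutm" (len 14), cursors c1@3 c2@7, authorship ..11..22......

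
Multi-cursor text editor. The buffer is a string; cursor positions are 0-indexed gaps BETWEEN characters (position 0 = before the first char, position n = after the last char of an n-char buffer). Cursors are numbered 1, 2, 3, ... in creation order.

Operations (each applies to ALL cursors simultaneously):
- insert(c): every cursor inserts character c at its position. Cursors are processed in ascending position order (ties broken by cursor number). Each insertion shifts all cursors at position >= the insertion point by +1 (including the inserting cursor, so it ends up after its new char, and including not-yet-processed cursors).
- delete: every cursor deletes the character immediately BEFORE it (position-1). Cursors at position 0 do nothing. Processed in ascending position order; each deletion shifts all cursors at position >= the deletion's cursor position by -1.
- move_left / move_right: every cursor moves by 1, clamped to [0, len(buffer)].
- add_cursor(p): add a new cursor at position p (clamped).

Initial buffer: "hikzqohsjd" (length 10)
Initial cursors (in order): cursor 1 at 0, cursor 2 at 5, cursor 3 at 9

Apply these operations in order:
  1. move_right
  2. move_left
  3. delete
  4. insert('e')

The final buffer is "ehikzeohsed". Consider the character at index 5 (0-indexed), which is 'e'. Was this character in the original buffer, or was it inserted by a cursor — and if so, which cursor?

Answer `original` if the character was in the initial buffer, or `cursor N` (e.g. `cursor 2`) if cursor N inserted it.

After op 1 (move_right): buffer="hikzqohsjd" (len 10), cursors c1@1 c2@6 c3@10, authorship ..........
After op 2 (move_left): buffer="hikzqohsjd" (len 10), cursors c1@0 c2@5 c3@9, authorship ..........
After op 3 (delete): buffer="hikzohsd" (len 8), cursors c1@0 c2@4 c3@7, authorship ........
After op 4 (insert('e')): buffer="ehikzeohsed" (len 11), cursors c1@1 c2@6 c3@10, authorship 1....2...3.
Authorship (.=original, N=cursor N): 1 . . . . 2 . . . 3 .
Index 5: author = 2

Answer: cursor 2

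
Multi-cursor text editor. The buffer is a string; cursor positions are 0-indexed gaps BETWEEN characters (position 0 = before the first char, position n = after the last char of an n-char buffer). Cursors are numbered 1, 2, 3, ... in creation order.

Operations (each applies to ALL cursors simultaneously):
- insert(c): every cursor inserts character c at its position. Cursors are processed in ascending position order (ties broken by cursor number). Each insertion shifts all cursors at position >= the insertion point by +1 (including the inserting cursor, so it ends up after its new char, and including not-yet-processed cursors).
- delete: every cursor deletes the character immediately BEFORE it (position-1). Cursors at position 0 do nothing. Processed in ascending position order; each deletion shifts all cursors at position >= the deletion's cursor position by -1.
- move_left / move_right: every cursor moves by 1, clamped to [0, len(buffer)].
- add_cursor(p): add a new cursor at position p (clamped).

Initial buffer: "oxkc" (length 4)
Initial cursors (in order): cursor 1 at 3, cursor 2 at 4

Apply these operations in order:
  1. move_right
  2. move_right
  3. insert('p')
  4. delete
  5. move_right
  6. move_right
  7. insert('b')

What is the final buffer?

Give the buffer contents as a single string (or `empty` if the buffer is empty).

Answer: oxkcbb

Derivation:
After op 1 (move_right): buffer="oxkc" (len 4), cursors c1@4 c2@4, authorship ....
After op 2 (move_right): buffer="oxkc" (len 4), cursors c1@4 c2@4, authorship ....
After op 3 (insert('p')): buffer="oxkcpp" (len 6), cursors c1@6 c2@6, authorship ....12
After op 4 (delete): buffer="oxkc" (len 4), cursors c1@4 c2@4, authorship ....
After op 5 (move_right): buffer="oxkc" (len 4), cursors c1@4 c2@4, authorship ....
After op 6 (move_right): buffer="oxkc" (len 4), cursors c1@4 c2@4, authorship ....
After op 7 (insert('b')): buffer="oxkcbb" (len 6), cursors c1@6 c2@6, authorship ....12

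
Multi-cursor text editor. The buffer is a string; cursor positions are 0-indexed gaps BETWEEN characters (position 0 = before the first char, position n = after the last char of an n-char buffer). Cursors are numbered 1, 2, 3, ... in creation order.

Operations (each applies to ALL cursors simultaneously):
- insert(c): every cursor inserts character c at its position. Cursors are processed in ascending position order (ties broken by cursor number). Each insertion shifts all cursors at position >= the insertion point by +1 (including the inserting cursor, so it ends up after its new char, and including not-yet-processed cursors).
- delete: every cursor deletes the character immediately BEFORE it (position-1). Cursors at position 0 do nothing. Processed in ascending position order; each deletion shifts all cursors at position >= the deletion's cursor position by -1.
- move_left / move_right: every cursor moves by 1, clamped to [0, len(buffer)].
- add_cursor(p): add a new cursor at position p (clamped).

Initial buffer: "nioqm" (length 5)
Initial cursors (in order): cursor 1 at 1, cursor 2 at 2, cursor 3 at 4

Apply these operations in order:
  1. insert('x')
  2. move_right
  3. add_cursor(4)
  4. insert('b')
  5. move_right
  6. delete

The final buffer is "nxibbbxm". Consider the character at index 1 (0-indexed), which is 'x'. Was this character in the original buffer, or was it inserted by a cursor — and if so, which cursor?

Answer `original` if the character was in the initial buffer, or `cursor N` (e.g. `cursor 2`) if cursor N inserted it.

Answer: cursor 1

Derivation:
After op 1 (insert('x')): buffer="nxixoqxm" (len 8), cursors c1@2 c2@4 c3@7, authorship .1.2..3.
After op 2 (move_right): buffer="nxixoqxm" (len 8), cursors c1@3 c2@5 c3@8, authorship .1.2..3.
After op 3 (add_cursor(4)): buffer="nxixoqxm" (len 8), cursors c1@3 c4@4 c2@5 c3@8, authorship .1.2..3.
After op 4 (insert('b')): buffer="nxibxbobqxmb" (len 12), cursors c1@4 c4@6 c2@8 c3@12, authorship .1.124.2.3.3
After op 5 (move_right): buffer="nxibxbobqxmb" (len 12), cursors c1@5 c4@7 c2@9 c3@12, authorship .1.124.2.3.3
After op 6 (delete): buffer="nxibbbxm" (len 8), cursors c1@4 c4@5 c2@6 c3@8, authorship .1.1423.
Authorship (.=original, N=cursor N): . 1 . 1 4 2 3 .
Index 1: author = 1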